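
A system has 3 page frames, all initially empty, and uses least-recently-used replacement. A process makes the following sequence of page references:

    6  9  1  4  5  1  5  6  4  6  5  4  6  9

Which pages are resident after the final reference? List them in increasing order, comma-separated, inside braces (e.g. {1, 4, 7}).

{4, 6, 9}

6 → fault, frames (6)
9 → fault, frames (6 9)
1 → fault, frames (6 9 1)
4 → fault, evict 6, frames (9 1 4)
5 → fault, evict 9, frames (1 4 5)
1 → hit
5 → hit
6 → fault, evict 4, frames (1 5 6)
4 → fault, evict 1, frames (5 6 4)
6 → hit
5 → hit
4 → hit
6 → hit
9 → fault, evict 5, frames (4 6 9)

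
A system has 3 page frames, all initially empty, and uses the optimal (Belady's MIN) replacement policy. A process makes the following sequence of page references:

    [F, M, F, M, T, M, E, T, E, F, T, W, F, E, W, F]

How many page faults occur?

5

F → fault, frames {F}
M → fault, frames {F,M}
F → hit
M → hit
T → fault, frames {F,M,T}
M → hit
E → fault, evict M, frames {F,T,E}
T → hit
E → hit
F → hit
T → hit
W → fault, evict T, frames {F,E,W}
F → hit
E → hit
W → hit
F → hit
Page faults: 5.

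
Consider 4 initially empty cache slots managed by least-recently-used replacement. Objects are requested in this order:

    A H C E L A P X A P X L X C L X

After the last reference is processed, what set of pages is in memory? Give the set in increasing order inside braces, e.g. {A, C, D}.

A -> fault, frames (A)
H -> fault, frames (A H)
C -> fault, frames (A H C)
E -> fault, frames (A H C E)
L -> fault, evict A, frames (H C E L)
A -> fault, evict H, frames (C E L A)
P -> fault, evict C, frames (E L A P)
X -> fault, evict E, frames (L A P X)
A -> hit
P -> hit
X -> hit
L -> hit
X -> hit
C -> fault, evict A, frames (P L X C)
L -> hit
X -> hit

{C, L, P, X}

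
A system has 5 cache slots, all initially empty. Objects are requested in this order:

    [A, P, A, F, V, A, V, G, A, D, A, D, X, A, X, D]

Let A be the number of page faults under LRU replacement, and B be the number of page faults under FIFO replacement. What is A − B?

Under LRU: F F . F F . . F . F . . F . . . → 7 faults.
Under FIFO: F F . F F . . F . F F . F . . . → 8 faults.
A − B = 7 − 8 = -1.

-1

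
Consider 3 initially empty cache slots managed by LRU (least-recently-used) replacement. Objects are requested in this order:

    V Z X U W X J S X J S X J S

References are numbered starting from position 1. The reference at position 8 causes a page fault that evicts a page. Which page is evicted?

pos 1: V: fault, frames [V]
pos 2: Z: fault, frames [V, Z]
pos 3: X: fault, frames [V, Z, X]
pos 4: U: fault, evict V, frames [Z, X, U]
pos 5: W: fault, evict Z, frames [X, U, W]
pos 6: X: hit
pos 7: J: fault, evict U, frames [W, X, J]
pos 8: S: fault, evict W, frames [X, J, S]
At position 8, page W is evicted.

W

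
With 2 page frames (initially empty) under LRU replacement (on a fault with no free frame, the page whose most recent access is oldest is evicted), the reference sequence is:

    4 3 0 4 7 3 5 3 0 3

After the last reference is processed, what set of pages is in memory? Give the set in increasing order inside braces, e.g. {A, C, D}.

4 -> miss, frames {4}
3 -> miss, frames {4,3}
0 -> miss, evict 4, frames {3,0}
4 -> miss, evict 3, frames {0,4}
7 -> miss, evict 0, frames {4,7}
3 -> miss, evict 4, frames {7,3}
5 -> miss, evict 7, frames {3,5}
3 -> hit
0 -> miss, evict 5, frames {3,0}
3 -> hit

{0, 3}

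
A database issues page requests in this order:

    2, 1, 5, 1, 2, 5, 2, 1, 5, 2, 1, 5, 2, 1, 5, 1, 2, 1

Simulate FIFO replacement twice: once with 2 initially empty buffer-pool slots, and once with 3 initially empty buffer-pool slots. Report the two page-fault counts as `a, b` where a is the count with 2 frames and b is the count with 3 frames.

2 frames: F F F . F . . F F F F F F F F . F F → 14 faults.
3 frames: F F F . . . . . . . . . . . . . . . → 3 faults.
3 < 14: adding a frame reduced faults, as is typical.

14, 3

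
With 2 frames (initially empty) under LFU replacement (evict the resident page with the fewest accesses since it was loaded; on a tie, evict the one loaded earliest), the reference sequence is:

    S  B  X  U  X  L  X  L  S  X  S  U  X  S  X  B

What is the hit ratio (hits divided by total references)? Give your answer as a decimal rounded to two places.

S → miss, frames {S}
B → miss, frames {S,B}
X → miss, evict S, frames {B,X}
U → miss, evict B, frames {X,U}
X → hit
L → miss, evict U, frames {X,L}
X → hit
L → hit
S → miss, evict L, frames {X,S}
X → hit
S → hit
U → miss, evict S, frames {X,U}
X → hit
S → miss, evict U, frames {X,S}
X → hit
B → miss, evict S, frames {X,B}
Hits: 7 of 16 references → 7/16 = 0.4375.

0.44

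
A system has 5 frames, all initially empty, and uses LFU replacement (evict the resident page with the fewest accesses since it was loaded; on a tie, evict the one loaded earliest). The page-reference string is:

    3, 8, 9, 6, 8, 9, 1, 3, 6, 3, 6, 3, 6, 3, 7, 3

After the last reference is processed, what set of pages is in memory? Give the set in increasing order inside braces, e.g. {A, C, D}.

{3, 6, 7, 8, 9}

3: miss, frames [3]
8: miss, frames [3, 8]
9: miss, frames [3, 8, 9]
6: miss, frames [3, 8, 9, 6]
8: hit
9: hit
1: miss, frames [3, 8, 9, 6, 1]
3: hit
6: hit
3: hit
6: hit
3: hit
6: hit
3: hit
7: miss, evict 1, frames [3, 8, 9, 6, 7]
3: hit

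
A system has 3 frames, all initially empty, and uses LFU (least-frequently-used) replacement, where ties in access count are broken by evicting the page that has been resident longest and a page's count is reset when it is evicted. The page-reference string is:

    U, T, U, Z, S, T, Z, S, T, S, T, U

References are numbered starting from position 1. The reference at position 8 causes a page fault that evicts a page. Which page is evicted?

pos 1: U → miss, frames {U}
pos 2: T → miss, frames {U,T}
pos 3: U → hit
pos 4: Z → miss, frames {U,T,Z}
pos 5: S → miss, evict T, frames {U,Z,S}
pos 6: T → miss, evict Z, frames {U,S,T}
pos 7: Z → miss, evict S, frames {U,T,Z}
pos 8: S → miss, evict T, frames {U,Z,S}
At position 8, page T is evicted.

T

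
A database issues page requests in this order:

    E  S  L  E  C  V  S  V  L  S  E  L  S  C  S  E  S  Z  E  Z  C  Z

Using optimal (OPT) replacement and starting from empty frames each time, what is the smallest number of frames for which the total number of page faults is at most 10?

f=1: 22 faults
f=2: 13 faults
f=3: 8 faults
f=4: 7 faults
f=5: 6 faults
f=6: 6 faults
Smallest f with faults ≤ 10 is 3.

3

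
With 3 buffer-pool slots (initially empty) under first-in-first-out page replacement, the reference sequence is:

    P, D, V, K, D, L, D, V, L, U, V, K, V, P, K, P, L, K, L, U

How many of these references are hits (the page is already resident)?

P -> fault, frames [P]
D -> fault, frames [P, D]
V -> fault, frames [P, D, V]
K -> fault, evict P, frames [D, V, K]
D -> hit
L -> fault, evict D, frames [V, K, L]
D -> fault, evict V, frames [K, L, D]
V -> fault, evict K, frames [L, D, V]
L -> hit
U -> fault, evict L, frames [D, V, U]
V -> hit
K -> fault, evict D, frames [V, U, K]
V -> hit
P -> fault, evict V, frames [U, K, P]
K -> hit
P -> hit
L -> fault, evict U, frames [K, P, L]
K -> hit
L -> hit
U -> fault, evict K, frames [P, L, U]
Hits: 8.

8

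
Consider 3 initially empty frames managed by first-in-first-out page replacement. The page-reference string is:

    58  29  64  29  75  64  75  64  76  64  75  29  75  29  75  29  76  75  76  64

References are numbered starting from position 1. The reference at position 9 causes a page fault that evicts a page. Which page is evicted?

29

pos 1: 58: miss, frames (58)
pos 2: 29: miss, frames (58 29)
pos 3: 64: miss, frames (58 29 64)
pos 4: 29: hit
pos 5: 75: miss, evict 58, frames (29 64 75)
pos 6: 64: hit
pos 7: 75: hit
pos 8: 64: hit
pos 9: 76: miss, evict 29, frames (64 75 76)
At position 9, page 29 is evicted.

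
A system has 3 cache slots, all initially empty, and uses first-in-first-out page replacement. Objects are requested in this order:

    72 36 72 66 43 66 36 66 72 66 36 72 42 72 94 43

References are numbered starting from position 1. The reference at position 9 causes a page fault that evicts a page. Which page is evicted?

pos 1: 72 → miss, frames [72]
pos 2: 36 → miss, frames [72, 36]
pos 3: 72 → hit
pos 4: 66 → miss, frames [72, 36, 66]
pos 5: 43 → miss, evict 72, frames [36, 66, 43]
pos 6: 66 → hit
pos 7: 36 → hit
pos 8: 66 → hit
pos 9: 72 → miss, evict 36, frames [66, 43, 72]
At position 9, page 36 is evicted.

36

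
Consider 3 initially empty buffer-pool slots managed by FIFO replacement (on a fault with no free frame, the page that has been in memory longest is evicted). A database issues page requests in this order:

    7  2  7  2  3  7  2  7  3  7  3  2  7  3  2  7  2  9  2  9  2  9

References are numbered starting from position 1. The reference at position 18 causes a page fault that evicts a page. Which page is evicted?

7

pos 1: 7: miss, frames (7)
pos 2: 2: miss, frames (7 2)
pos 3: 7: hit
pos 4: 2: hit
pos 5: 3: miss, frames (7 2 3)
pos 6: 7: hit
pos 7: 2: hit
pos 8: 7: hit
pos 9: 3: hit
pos 10: 7: hit
pos 11: 3: hit
pos 12: 2: hit
pos 13: 7: hit
pos 14: 3: hit
pos 15: 2: hit
pos 16: 7: hit
pos 17: 2: hit
pos 18: 9: miss, evict 7, frames (2 3 9)
At position 18, page 7 is evicted.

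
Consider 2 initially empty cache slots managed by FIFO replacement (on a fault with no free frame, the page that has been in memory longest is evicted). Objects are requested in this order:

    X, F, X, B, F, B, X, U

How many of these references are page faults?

X: fault, frames (X)
F: fault, frames (X F)
X: hit
B: fault, evict X, frames (F B)
F: hit
B: hit
X: fault, evict F, frames (B X)
U: fault, evict B, frames (X U)
Page faults: 5.

5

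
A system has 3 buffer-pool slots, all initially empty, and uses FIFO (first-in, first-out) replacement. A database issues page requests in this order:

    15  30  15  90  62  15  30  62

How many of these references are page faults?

15 -> miss, frames [15]
30 -> miss, frames [15, 30]
15 -> hit
90 -> miss, frames [15, 30, 90]
62 -> miss, evict 15, frames [30, 90, 62]
15 -> miss, evict 30, frames [90, 62, 15]
30 -> miss, evict 90, frames [62, 15, 30]
62 -> hit
Page faults: 6.

6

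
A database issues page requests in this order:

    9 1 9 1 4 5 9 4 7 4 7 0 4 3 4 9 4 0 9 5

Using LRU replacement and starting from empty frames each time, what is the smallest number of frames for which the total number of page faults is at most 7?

6

f=1: 20 faults
f=2: 14 faults
f=3: 11 faults
f=4: 9 faults
f=5: 8 faults
f=6: 7 faults
f=7: 7 faults
Smallest f with faults ≤ 7 is 6.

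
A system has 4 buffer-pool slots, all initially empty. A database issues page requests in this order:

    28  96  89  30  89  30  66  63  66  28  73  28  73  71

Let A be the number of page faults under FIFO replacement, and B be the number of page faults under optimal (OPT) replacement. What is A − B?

1

Under FIFO: F F F F . . F F . F F . . F → 9 faults.
Under OPT: F F F F . . F F . . F . . F → 8 faults.
A − B = 9 − 8 = 1.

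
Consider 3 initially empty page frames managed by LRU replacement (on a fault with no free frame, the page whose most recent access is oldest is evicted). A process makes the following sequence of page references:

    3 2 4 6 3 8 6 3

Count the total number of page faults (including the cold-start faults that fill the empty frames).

6

3 → miss, frames {3}
2 → miss, frames {3,2}
4 → miss, frames {3,2,4}
6 → miss, evict 3, frames {2,4,6}
3 → miss, evict 2, frames {4,6,3}
8 → miss, evict 4, frames {6,3,8}
6 → hit
3 → hit
Page faults: 6.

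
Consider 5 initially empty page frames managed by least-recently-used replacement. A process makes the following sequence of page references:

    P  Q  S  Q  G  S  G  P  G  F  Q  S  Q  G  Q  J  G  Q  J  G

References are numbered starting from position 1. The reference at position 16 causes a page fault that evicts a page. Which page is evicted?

P

pos 1: P → fault, frames (P)
pos 2: Q → fault, frames (P Q)
pos 3: S → fault, frames (P Q S)
pos 4: Q → hit
pos 5: G → fault, frames (P S Q G)
pos 6: S → hit
pos 7: G → hit
pos 8: P → hit
pos 9: G → hit
pos 10: F → fault, frames (Q S P G F)
pos 11: Q → hit
pos 12: S → hit
pos 13: Q → hit
pos 14: G → hit
pos 15: Q → hit
pos 16: J → fault, evict P, frames (F S G Q J)
At position 16, page P is evicted.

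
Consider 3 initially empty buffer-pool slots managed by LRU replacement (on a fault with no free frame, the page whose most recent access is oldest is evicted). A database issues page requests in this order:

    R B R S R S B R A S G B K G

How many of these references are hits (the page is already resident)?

6

R → fault, frames {R}
B → fault, frames {R,B}
R → hit
S → fault, frames {B,R,S}
R → hit
S → hit
B → hit
R → hit
A → fault, evict S, frames {B,R,A}
S → fault, evict B, frames {R,A,S}
G → fault, evict R, frames {A,S,G}
B → fault, evict A, frames {S,G,B}
K → fault, evict S, frames {G,B,K}
G → hit
Hits: 6.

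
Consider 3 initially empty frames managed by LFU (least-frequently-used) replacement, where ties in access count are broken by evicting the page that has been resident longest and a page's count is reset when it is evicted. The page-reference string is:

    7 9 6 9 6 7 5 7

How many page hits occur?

3

7 → miss, frames {7}
9 → miss, frames {7,9}
6 → miss, frames {7,9,6}
9 → hit
6 → hit
7 → hit
5 → miss, evict 7, frames {9,6,5}
7 → miss, evict 5, frames {9,6,7}
Hits: 3.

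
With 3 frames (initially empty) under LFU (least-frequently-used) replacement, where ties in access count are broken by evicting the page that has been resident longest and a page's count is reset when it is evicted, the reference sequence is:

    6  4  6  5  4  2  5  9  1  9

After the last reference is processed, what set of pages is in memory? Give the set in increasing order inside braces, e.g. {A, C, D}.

{4, 6, 9}

6 → fault, frames [6]
4 → fault, frames [6, 4]
6 → hit
5 → fault, frames [6, 4, 5]
4 → hit
2 → fault, evict 5, frames [6, 4, 2]
5 → fault, evict 2, frames [6, 4, 5]
9 → fault, evict 5, frames [6, 4, 9]
1 → fault, evict 9, frames [6, 4, 1]
9 → fault, evict 1, frames [6, 4, 9]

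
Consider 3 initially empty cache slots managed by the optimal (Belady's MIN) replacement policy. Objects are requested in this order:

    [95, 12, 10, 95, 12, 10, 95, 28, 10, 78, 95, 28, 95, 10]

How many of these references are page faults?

95: fault, frames [95]
12: fault, frames [95, 12]
10: fault, frames [95, 12, 10]
95: hit
12: hit
10: hit
95: hit
28: fault, evict 12, frames [95, 10, 28]
10: hit
78: fault, evict 10, frames [95, 28, 78]
95: hit
28: hit
95: hit
10: fault, evict 78, frames [95, 28, 10]
Page faults: 6.

6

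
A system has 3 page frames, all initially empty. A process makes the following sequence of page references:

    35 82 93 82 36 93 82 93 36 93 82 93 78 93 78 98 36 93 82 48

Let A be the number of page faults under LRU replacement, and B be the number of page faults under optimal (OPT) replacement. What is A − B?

2

Under LRU: F F F . F . . . . . . . F . . F F F F F → 10 faults.
Under OPT: F F F . F . . . . . . . F . . F . . F F → 8 faults.
A − B = 10 − 8 = 2.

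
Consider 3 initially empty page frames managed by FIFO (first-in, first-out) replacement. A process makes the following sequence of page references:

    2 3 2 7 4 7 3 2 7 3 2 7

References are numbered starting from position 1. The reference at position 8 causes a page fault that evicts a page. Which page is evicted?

pos 1: 2 -> miss, frames [2]
pos 2: 3 -> miss, frames [2, 3]
pos 3: 2 -> hit
pos 4: 7 -> miss, frames [2, 3, 7]
pos 5: 4 -> miss, evict 2, frames [3, 7, 4]
pos 6: 7 -> hit
pos 7: 3 -> hit
pos 8: 2 -> miss, evict 3, frames [7, 4, 2]
At position 8, page 3 is evicted.

3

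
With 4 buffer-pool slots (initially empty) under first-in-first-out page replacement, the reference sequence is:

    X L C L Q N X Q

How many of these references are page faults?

6

X -> fault, frames [X]
L -> fault, frames [X, L]
C -> fault, frames [X, L, C]
L -> hit
Q -> fault, frames [X, L, C, Q]
N -> fault, evict X, frames [L, C, Q, N]
X -> fault, evict L, frames [C, Q, N, X]
Q -> hit
Page faults: 6.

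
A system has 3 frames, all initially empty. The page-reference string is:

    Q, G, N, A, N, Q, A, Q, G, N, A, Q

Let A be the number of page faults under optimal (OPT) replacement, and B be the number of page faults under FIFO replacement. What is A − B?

Under OPT: F F F F . . . . F . . F → 6 faults.
Under FIFO: F F F F . F . . F F F F → 9 faults.
A − B = 6 − 9 = -3.

-3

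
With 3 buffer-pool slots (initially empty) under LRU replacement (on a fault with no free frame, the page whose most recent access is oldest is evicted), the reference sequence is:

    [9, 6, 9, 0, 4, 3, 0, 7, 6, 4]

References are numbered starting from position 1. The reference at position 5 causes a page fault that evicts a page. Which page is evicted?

6

pos 1: 9: miss, frames [9]
pos 2: 6: miss, frames [9, 6]
pos 3: 9: hit
pos 4: 0: miss, frames [6, 9, 0]
pos 5: 4: miss, evict 6, frames [9, 0, 4]
At position 5, page 6 is evicted.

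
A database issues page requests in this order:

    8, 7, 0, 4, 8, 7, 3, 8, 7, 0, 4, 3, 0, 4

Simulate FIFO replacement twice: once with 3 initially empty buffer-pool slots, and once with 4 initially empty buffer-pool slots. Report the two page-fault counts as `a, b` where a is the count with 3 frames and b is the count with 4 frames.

3 frames: F F F F F F F . . F F . . . → 9 faults.
4 frames: F F F F . . F F F F F F . . → 10 faults.
10 > 9: adding a frame increased faults — Belady's anomaly.

9, 10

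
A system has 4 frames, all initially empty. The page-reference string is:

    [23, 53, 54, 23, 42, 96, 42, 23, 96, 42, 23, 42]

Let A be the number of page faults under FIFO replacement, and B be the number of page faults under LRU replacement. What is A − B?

Under FIFO: F F F . F F . F . . . . → 6 faults.
Under LRU: F F F . F F . . . . . . → 5 faults.
A − B = 6 − 5 = 1.

1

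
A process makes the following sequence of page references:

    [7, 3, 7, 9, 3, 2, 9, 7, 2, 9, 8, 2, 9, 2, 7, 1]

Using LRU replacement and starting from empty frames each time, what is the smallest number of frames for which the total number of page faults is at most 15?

2

f=1: 16 faults
f=2: 14 faults
f=3: 8 faults
f=4: 6 faults
f=5: 6 faults
f=6: 6 faults
Smallest f with faults ≤ 15 is 2.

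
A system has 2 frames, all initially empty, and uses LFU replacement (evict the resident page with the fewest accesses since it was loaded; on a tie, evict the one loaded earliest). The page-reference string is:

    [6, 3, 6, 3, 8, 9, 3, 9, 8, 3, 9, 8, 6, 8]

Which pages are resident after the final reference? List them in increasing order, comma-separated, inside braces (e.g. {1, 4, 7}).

{3, 8}

6: miss, frames {6}
3: miss, frames {6,3}
6: hit
3: hit
8: miss, evict 6, frames {3,8}
9: miss, evict 8, frames {3,9}
3: hit
9: hit
8: miss, evict 9, frames {3,8}
3: hit
9: miss, evict 8, frames {3,9}
8: miss, evict 9, frames {3,8}
6: miss, evict 8, frames {3,6}
8: miss, evict 6, frames {3,8}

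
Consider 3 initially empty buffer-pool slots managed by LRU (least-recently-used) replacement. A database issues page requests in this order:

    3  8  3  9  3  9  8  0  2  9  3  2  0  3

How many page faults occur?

3: fault, frames {3}
8: fault, frames {3,8}
3: hit
9: fault, frames {8,3,9}
3: hit
9: hit
8: hit
0: fault, evict 3, frames {9,8,0}
2: fault, evict 9, frames {8,0,2}
9: fault, evict 8, frames {0,2,9}
3: fault, evict 0, frames {2,9,3}
2: hit
0: fault, evict 9, frames {3,2,0}
3: hit
Page faults: 8.

8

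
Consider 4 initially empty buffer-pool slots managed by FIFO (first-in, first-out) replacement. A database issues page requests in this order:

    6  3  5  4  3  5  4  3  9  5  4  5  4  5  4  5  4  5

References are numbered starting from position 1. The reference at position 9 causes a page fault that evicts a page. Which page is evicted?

6

pos 1: 6 -> miss, frames (6)
pos 2: 3 -> miss, frames (6 3)
pos 3: 5 -> miss, frames (6 3 5)
pos 4: 4 -> miss, frames (6 3 5 4)
pos 5: 3 -> hit
pos 6: 5 -> hit
pos 7: 4 -> hit
pos 8: 3 -> hit
pos 9: 9 -> miss, evict 6, frames (3 5 4 9)
At position 9, page 6 is evicted.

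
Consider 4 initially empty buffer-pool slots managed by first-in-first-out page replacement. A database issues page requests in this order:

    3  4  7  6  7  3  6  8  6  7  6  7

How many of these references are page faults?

3 -> miss, frames {3}
4 -> miss, frames {3,4}
7 -> miss, frames {3,4,7}
6 -> miss, frames {3,4,7,6}
7 -> hit
3 -> hit
6 -> hit
8 -> miss, evict 3, frames {4,7,6,8}
6 -> hit
7 -> hit
6 -> hit
7 -> hit
Page faults: 5.

5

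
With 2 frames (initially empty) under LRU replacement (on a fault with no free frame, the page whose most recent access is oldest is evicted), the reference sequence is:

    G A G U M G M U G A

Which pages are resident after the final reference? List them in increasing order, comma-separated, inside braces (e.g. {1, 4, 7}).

{A, G}

G → fault, frames [G]
A → fault, frames [G, A]
G → hit
U → fault, evict A, frames [G, U]
M → fault, evict G, frames [U, M]
G → fault, evict U, frames [M, G]
M → hit
U → fault, evict G, frames [M, U]
G → fault, evict M, frames [U, G]
A → fault, evict U, frames [G, A]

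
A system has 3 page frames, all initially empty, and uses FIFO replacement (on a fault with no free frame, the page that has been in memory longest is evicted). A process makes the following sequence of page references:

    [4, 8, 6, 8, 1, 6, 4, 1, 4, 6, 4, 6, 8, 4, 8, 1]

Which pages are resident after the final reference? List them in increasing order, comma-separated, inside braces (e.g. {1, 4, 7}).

4 -> fault, frames {4}
8 -> fault, frames {4,8}
6 -> fault, frames {4,8,6}
8 -> hit
1 -> fault, evict 4, frames {8,6,1}
6 -> hit
4 -> fault, evict 8, frames {6,1,4}
1 -> hit
4 -> hit
6 -> hit
4 -> hit
6 -> hit
8 -> fault, evict 6, frames {1,4,8}
4 -> hit
8 -> hit
1 -> hit

{1, 4, 8}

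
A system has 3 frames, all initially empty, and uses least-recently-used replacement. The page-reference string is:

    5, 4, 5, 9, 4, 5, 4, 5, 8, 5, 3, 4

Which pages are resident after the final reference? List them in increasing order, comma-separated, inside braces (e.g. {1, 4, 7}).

5 → miss, frames [5]
4 → miss, frames [5, 4]
5 → hit
9 → miss, frames [4, 5, 9]
4 → hit
5 → hit
4 → hit
5 → hit
8 → miss, evict 9, frames [4, 5, 8]
5 → hit
3 → miss, evict 4, frames [8, 5, 3]
4 → miss, evict 8, frames [5, 3, 4]

{3, 4, 5}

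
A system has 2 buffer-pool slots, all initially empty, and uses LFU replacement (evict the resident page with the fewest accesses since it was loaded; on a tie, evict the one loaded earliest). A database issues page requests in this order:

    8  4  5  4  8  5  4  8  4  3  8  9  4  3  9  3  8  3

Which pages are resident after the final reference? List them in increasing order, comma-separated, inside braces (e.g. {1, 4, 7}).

8: miss, frames (8)
4: miss, frames (8 4)
5: miss, evict 8, frames (4 5)
4: hit
8: miss, evict 5, frames (4 8)
5: miss, evict 8, frames (4 5)
4: hit
8: miss, evict 5, frames (4 8)
4: hit
3: miss, evict 8, frames (4 3)
8: miss, evict 3, frames (4 8)
9: miss, evict 8, frames (4 9)
4: hit
3: miss, evict 9, frames (4 3)
9: miss, evict 3, frames (4 9)
3: miss, evict 9, frames (4 3)
8: miss, evict 3, frames (4 8)
3: miss, evict 8, frames (4 3)

{3, 4}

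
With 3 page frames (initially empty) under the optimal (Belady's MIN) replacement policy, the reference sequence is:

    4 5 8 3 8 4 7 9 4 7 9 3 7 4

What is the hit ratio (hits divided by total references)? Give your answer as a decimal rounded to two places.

0.50

4 → fault, frames [4]
5 → fault, frames [4, 5]
8 → fault, frames [4, 5, 8]
3 → fault, evict 5, frames [4, 8, 3]
8 → hit
4 → hit
7 → fault, evict 8, frames [4, 3, 7]
9 → fault, evict 3, frames [4, 7, 9]
4 → hit
7 → hit
9 → hit
3 → fault, evict 9, frames [4, 7, 3]
7 → hit
4 → hit
Hits: 7 of 14 references → 7/14 = 0.5000.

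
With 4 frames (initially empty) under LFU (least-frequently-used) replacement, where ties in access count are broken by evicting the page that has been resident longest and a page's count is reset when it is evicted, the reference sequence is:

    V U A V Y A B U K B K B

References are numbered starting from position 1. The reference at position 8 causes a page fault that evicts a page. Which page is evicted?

Y

pos 1: V → miss, frames [V]
pos 2: U → miss, frames [V, U]
pos 3: A → miss, frames [V, U, A]
pos 4: V → hit
pos 5: Y → miss, frames [V, U, A, Y]
pos 6: A → hit
pos 7: B → miss, evict U, frames [V, A, Y, B]
pos 8: U → miss, evict Y, frames [V, A, B, U]
At position 8, page Y is evicted.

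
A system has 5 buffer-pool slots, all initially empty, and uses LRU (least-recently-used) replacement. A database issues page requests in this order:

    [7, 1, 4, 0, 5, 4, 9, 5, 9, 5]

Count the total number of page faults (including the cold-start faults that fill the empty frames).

6

7 → miss, frames (7)
1 → miss, frames (7 1)
4 → miss, frames (7 1 4)
0 → miss, frames (7 1 4 0)
5 → miss, frames (7 1 4 0 5)
4 → hit
9 → miss, evict 7, frames (1 0 5 4 9)
5 → hit
9 → hit
5 → hit
Page faults: 6.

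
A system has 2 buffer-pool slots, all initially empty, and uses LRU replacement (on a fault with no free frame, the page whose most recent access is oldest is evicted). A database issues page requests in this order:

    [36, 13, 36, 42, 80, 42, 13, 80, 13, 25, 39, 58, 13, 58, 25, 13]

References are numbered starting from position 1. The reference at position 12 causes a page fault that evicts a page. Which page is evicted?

pos 1: 36: fault, frames (36)
pos 2: 13: fault, frames (36 13)
pos 3: 36: hit
pos 4: 42: fault, evict 13, frames (36 42)
pos 5: 80: fault, evict 36, frames (42 80)
pos 6: 42: hit
pos 7: 13: fault, evict 80, frames (42 13)
pos 8: 80: fault, evict 42, frames (13 80)
pos 9: 13: hit
pos 10: 25: fault, evict 80, frames (13 25)
pos 11: 39: fault, evict 13, frames (25 39)
pos 12: 58: fault, evict 25, frames (39 58)
At position 12, page 25 is evicted.

25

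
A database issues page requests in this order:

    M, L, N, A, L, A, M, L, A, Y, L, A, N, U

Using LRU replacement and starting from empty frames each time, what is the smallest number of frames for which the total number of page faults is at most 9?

f=1: 14 faults
f=2: 13 faults
f=3: 8 faults
f=4: 7 faults
f=5: 6 faults
f=6: 6 faults
Smallest f with faults ≤ 9 is 3.

3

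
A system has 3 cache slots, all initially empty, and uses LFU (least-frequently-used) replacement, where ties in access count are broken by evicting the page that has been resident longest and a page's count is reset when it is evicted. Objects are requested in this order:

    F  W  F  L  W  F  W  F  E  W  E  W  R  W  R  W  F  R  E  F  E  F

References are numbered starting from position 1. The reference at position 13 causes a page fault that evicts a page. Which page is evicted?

pos 1: F: fault, frames {F}
pos 2: W: fault, frames {F,W}
pos 3: F: hit
pos 4: L: fault, frames {F,W,L}
pos 5: W: hit
pos 6: F: hit
pos 7: W: hit
pos 8: F: hit
pos 9: E: fault, evict L, frames {F,W,E}
pos 10: W: hit
pos 11: E: hit
pos 12: W: hit
pos 13: R: fault, evict E, frames {F,W,R}
At position 13, page E is evicted.

E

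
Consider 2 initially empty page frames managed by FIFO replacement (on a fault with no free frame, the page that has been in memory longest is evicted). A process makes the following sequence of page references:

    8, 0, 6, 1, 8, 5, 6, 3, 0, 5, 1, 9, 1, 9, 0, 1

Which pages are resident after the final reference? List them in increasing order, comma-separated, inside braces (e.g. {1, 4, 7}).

{0, 1}

8 -> miss, frames (8)
0 -> miss, frames (8 0)
6 -> miss, evict 8, frames (0 6)
1 -> miss, evict 0, frames (6 1)
8 -> miss, evict 6, frames (1 8)
5 -> miss, evict 1, frames (8 5)
6 -> miss, evict 8, frames (5 6)
3 -> miss, evict 5, frames (6 3)
0 -> miss, evict 6, frames (3 0)
5 -> miss, evict 3, frames (0 5)
1 -> miss, evict 0, frames (5 1)
9 -> miss, evict 5, frames (1 9)
1 -> hit
9 -> hit
0 -> miss, evict 1, frames (9 0)
1 -> miss, evict 9, frames (0 1)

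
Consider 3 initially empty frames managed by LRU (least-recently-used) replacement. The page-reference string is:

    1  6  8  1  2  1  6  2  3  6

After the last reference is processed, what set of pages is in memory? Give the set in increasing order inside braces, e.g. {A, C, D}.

1: miss, frames [1]
6: miss, frames [1, 6]
8: miss, frames [1, 6, 8]
1: hit
2: miss, evict 6, frames [8, 1, 2]
1: hit
6: miss, evict 8, frames [2, 1, 6]
2: hit
3: miss, evict 1, frames [6, 2, 3]
6: hit

{2, 3, 6}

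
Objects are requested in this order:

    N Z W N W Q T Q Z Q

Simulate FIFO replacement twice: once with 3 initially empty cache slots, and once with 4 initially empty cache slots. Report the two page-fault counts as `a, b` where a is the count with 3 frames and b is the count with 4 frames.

6, 5

3 frames: F F F . . F F . F . → 6 faults.
4 frames: F F F . . F F . . . → 5 faults.
5 < 6: adding a frame reduced faults, as is typical.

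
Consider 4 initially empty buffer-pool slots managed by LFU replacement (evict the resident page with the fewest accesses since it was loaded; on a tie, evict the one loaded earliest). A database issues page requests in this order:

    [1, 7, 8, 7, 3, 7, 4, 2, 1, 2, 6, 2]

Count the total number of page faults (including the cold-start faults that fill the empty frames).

8

1 → fault, frames {1}
7 → fault, frames {1,7}
8 → fault, frames {1,7,8}
7 → hit
3 → fault, frames {1,7,8,3}
7 → hit
4 → fault, evict 1, frames {7,8,3,4}
2 → fault, evict 8, frames {7,3,4,2}
1 → fault, evict 3, frames {7,4,2,1}
2 → hit
6 → fault, evict 4, frames {7,2,1,6}
2 → hit
Page faults: 8.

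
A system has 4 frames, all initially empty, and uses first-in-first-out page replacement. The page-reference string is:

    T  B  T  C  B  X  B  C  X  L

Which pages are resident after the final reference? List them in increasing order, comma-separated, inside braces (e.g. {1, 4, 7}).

{B, C, L, X}

T -> fault, frames [T]
B -> fault, frames [T, B]
T -> hit
C -> fault, frames [T, B, C]
B -> hit
X -> fault, frames [T, B, C, X]
B -> hit
C -> hit
X -> hit
L -> fault, evict T, frames [B, C, X, L]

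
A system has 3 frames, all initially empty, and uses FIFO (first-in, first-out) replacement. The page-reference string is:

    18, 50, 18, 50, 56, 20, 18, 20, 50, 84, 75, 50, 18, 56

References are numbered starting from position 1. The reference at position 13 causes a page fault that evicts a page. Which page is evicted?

50

pos 1: 18 → fault, frames {18}
pos 2: 50 → fault, frames {18,50}
pos 3: 18 → hit
pos 4: 50 → hit
pos 5: 56 → fault, frames {18,50,56}
pos 6: 20 → fault, evict 18, frames {50,56,20}
pos 7: 18 → fault, evict 50, frames {56,20,18}
pos 8: 20 → hit
pos 9: 50 → fault, evict 56, frames {20,18,50}
pos 10: 84 → fault, evict 20, frames {18,50,84}
pos 11: 75 → fault, evict 18, frames {50,84,75}
pos 12: 50 → hit
pos 13: 18 → fault, evict 50, frames {84,75,18}
At position 13, page 50 is evicted.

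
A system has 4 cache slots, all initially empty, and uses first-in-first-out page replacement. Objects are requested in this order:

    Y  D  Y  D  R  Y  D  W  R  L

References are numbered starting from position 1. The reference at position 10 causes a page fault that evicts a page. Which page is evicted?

Y

pos 1: Y -> fault, frames {Y}
pos 2: D -> fault, frames {Y,D}
pos 3: Y -> hit
pos 4: D -> hit
pos 5: R -> fault, frames {Y,D,R}
pos 6: Y -> hit
pos 7: D -> hit
pos 8: W -> fault, frames {Y,D,R,W}
pos 9: R -> hit
pos 10: L -> fault, evict Y, frames {D,R,W,L}
At position 10, page Y is evicted.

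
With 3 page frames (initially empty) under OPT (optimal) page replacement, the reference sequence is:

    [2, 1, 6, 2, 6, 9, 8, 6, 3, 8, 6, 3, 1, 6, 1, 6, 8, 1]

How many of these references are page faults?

7

2 -> miss, frames (2)
1 -> miss, frames (2 1)
6 -> miss, frames (2 1 6)
2 -> hit
6 -> hit
9 -> miss, evict 2, frames (1 6 9)
8 -> miss, evict 9, frames (1 6 8)
6 -> hit
3 -> miss, evict 1, frames (6 8 3)
8 -> hit
6 -> hit
3 -> hit
1 -> miss, evict 3, frames (6 8 1)
6 -> hit
1 -> hit
6 -> hit
8 -> hit
1 -> hit
Page faults: 7.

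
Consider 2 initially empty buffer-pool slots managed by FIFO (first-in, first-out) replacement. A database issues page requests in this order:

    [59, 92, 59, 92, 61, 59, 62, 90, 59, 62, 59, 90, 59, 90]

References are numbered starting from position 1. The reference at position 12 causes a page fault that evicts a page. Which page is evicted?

59

pos 1: 59: miss, frames (59)
pos 2: 92: miss, frames (59 92)
pos 3: 59: hit
pos 4: 92: hit
pos 5: 61: miss, evict 59, frames (92 61)
pos 6: 59: miss, evict 92, frames (61 59)
pos 7: 62: miss, evict 61, frames (59 62)
pos 8: 90: miss, evict 59, frames (62 90)
pos 9: 59: miss, evict 62, frames (90 59)
pos 10: 62: miss, evict 90, frames (59 62)
pos 11: 59: hit
pos 12: 90: miss, evict 59, frames (62 90)
At position 12, page 59 is evicted.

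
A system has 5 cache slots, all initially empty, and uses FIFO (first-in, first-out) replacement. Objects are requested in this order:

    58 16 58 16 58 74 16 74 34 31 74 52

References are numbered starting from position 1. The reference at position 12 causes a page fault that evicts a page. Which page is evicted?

58

pos 1: 58: fault, frames (58)
pos 2: 16: fault, frames (58 16)
pos 3: 58: hit
pos 4: 16: hit
pos 5: 58: hit
pos 6: 74: fault, frames (58 16 74)
pos 7: 16: hit
pos 8: 74: hit
pos 9: 34: fault, frames (58 16 74 34)
pos 10: 31: fault, frames (58 16 74 34 31)
pos 11: 74: hit
pos 12: 52: fault, evict 58, frames (16 74 34 31 52)
At position 12, page 58 is evicted.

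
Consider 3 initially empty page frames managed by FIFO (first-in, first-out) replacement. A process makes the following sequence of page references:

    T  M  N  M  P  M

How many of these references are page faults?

T → miss, frames [T]
M → miss, frames [T, M]
N → miss, frames [T, M, N]
M → hit
P → miss, evict T, frames [M, N, P]
M → hit
Page faults: 4.

4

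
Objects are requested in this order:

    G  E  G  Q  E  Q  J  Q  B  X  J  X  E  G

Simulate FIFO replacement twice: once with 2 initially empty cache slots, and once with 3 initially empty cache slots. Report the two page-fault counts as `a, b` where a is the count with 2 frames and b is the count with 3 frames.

2 frames: F F . F . . F . F F F . F F → 9 faults.
3 frames: F F . F . . F . F F . . F F → 8 faults.
8 < 9: adding a frame reduced faults, as is typical.

9, 8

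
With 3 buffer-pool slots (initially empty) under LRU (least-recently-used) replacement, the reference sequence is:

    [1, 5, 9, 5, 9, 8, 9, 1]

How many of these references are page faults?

1: fault, frames (1)
5: fault, frames (1 5)
9: fault, frames (1 5 9)
5: hit
9: hit
8: fault, evict 1, frames (5 9 8)
9: hit
1: fault, evict 5, frames (8 9 1)
Page faults: 5.

5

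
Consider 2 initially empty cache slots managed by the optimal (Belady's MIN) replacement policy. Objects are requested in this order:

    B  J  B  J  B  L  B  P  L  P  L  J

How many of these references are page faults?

B -> miss, frames (B)
J -> miss, frames (B J)
B -> hit
J -> hit
B -> hit
L -> miss, evict J, frames (B L)
B -> hit
P -> miss, evict B, frames (L P)
L -> hit
P -> hit
L -> hit
J -> miss, evict P, frames (L J)
Page faults: 5.

5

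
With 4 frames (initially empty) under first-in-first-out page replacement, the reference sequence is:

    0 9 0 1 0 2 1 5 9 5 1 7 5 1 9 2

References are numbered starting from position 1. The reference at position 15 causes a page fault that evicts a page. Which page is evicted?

1

pos 1: 0 -> fault, frames {0}
pos 2: 9 -> fault, frames {0,9}
pos 3: 0 -> hit
pos 4: 1 -> fault, frames {0,9,1}
pos 5: 0 -> hit
pos 6: 2 -> fault, frames {0,9,1,2}
pos 7: 1 -> hit
pos 8: 5 -> fault, evict 0, frames {9,1,2,5}
pos 9: 9 -> hit
pos 10: 5 -> hit
pos 11: 1 -> hit
pos 12: 7 -> fault, evict 9, frames {1,2,5,7}
pos 13: 5 -> hit
pos 14: 1 -> hit
pos 15: 9 -> fault, evict 1, frames {2,5,7,9}
At position 15, page 1 is evicted.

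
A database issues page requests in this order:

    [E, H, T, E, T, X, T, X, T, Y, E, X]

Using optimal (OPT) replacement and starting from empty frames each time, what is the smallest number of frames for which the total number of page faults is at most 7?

2

f=1: 12 faults
f=2: 6 faults
f=3: 5 faults
f=4: 5 faults
f=5: 5 faults
Smallest f with faults ≤ 7 is 2.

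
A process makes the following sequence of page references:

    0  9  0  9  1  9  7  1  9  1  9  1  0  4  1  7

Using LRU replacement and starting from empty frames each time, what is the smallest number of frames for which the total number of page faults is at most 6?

f=1: 16 faults
f=2: 10 faults
f=3: 7 faults
f=4: 6 faults
f=5: 5 faults
Smallest f with faults ≤ 6 is 4.

4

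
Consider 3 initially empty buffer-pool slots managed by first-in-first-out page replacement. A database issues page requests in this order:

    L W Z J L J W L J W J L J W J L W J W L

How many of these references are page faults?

L → miss, frames (L)
W → miss, frames (L W)
Z → miss, frames (L W Z)
J → miss, evict L, frames (W Z J)
L → miss, evict W, frames (Z J L)
J → hit
W → miss, evict Z, frames (J L W)
L → hit
J → hit
W → hit
J → hit
L → hit
J → hit
W → hit
J → hit
L → hit
W → hit
J → hit
W → hit
L → hit
Page faults: 6.

6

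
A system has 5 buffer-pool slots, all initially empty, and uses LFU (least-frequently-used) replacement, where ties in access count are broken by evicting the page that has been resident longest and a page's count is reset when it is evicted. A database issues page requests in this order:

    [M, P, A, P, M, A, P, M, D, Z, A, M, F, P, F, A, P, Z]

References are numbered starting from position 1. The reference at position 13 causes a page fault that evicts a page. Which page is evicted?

pos 1: M: fault, frames [M]
pos 2: P: fault, frames [M, P]
pos 3: A: fault, frames [M, P, A]
pos 4: P: hit
pos 5: M: hit
pos 6: A: hit
pos 7: P: hit
pos 8: M: hit
pos 9: D: fault, frames [M, P, A, D]
pos 10: Z: fault, frames [M, P, A, D, Z]
pos 11: A: hit
pos 12: M: hit
pos 13: F: fault, evict D, frames [M, P, A, Z, F]
At position 13, page D is evicted.

D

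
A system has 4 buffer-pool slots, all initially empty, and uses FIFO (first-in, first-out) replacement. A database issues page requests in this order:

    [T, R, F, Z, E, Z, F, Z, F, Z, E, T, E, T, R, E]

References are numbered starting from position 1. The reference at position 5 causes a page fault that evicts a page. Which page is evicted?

T

pos 1: T → fault, frames {T}
pos 2: R → fault, frames {T,R}
pos 3: F → fault, frames {T,R,F}
pos 4: Z → fault, frames {T,R,F,Z}
pos 5: E → fault, evict T, frames {R,F,Z,E}
At position 5, page T is evicted.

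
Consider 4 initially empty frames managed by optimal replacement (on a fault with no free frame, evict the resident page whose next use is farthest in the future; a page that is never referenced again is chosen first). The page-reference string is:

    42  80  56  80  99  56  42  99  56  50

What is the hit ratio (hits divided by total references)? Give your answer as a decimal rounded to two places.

0.50

42 → miss, frames {42}
80 → miss, frames {42,80}
56 → miss, frames {42,80,56}
80 → hit
99 → miss, frames {42,80,56,99}
56 → hit
42 → hit
99 → hit
56 → hit
50 → miss, evict 99, frames {42,80,56,50}
Hits: 5 of 10 references → 5/10 = 0.5000.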